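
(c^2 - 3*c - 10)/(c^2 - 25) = (c + 2)/(c + 5)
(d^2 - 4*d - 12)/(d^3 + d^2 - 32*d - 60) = 1/(d + 5)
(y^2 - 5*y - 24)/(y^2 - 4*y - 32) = (y + 3)/(y + 4)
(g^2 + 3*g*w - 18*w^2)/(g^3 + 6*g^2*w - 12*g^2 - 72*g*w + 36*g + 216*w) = (g - 3*w)/(g^2 - 12*g + 36)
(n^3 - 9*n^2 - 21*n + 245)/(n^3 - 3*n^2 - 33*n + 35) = (n - 7)/(n - 1)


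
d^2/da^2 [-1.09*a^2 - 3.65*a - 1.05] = -2.18000000000000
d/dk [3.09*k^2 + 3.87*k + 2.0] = 6.18*k + 3.87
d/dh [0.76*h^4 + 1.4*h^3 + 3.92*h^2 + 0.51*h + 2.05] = 3.04*h^3 + 4.2*h^2 + 7.84*h + 0.51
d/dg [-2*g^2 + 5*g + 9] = 5 - 4*g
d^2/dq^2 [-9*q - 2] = 0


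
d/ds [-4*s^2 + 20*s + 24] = 20 - 8*s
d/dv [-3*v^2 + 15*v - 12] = 15 - 6*v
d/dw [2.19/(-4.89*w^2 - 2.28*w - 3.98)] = (21.4182*w + 4.9932)/(4.89*w^2 + 2.28*w + 3.98)^2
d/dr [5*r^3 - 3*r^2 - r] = 15*r^2 - 6*r - 1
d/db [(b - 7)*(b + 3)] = 2*b - 4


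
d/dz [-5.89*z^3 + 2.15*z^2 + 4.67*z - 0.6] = -17.67*z^2 + 4.3*z + 4.67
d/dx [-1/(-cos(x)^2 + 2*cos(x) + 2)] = 2*(cos(x) - 1)*sin(x)/(sin(x)^2 + 2*cos(x) + 1)^2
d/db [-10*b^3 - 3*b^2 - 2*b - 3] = -30*b^2 - 6*b - 2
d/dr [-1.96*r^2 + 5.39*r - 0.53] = 5.39 - 3.92*r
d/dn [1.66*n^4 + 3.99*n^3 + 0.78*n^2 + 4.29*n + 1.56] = 6.64*n^3 + 11.97*n^2 + 1.56*n + 4.29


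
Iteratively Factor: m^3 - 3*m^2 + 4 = (m - 2)*(m^2 - m - 2) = (m - 2)^2*(m + 1)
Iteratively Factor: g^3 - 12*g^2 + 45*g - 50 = (g - 5)*(g^2 - 7*g + 10) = (g - 5)*(g - 2)*(g - 5)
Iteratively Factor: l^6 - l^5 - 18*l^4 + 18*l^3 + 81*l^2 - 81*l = (l)*(l^5 - l^4 - 18*l^3 + 18*l^2 + 81*l - 81) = l*(l - 3)*(l^4 + 2*l^3 - 12*l^2 - 18*l + 27) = l*(l - 3)*(l + 3)*(l^3 - l^2 - 9*l + 9) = l*(l - 3)^2*(l + 3)*(l^2 + 2*l - 3) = l*(l - 3)^2*(l + 3)^2*(l - 1)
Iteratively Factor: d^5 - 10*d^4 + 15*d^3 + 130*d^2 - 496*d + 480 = (d - 5)*(d^4 - 5*d^3 - 10*d^2 + 80*d - 96) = (d - 5)*(d - 3)*(d^3 - 2*d^2 - 16*d + 32) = (d - 5)*(d - 4)*(d - 3)*(d^2 + 2*d - 8) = (d - 5)*(d - 4)*(d - 3)*(d + 4)*(d - 2)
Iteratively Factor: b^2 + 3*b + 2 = (b + 2)*(b + 1)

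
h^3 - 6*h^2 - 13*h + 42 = (h - 7)*(h - 2)*(h + 3)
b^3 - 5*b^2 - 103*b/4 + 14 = (b - 8)*(b - 1/2)*(b + 7/2)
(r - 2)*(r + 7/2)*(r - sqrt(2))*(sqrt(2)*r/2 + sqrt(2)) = sqrt(2)*r^4/2 - r^3 + 7*sqrt(2)*r^3/4 - 7*r^2/2 - 2*sqrt(2)*r^2 - 7*sqrt(2)*r + 4*r + 14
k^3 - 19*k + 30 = (k - 3)*(k - 2)*(k + 5)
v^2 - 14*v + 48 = (v - 8)*(v - 6)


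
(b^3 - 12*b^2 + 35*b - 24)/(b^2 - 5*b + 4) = (b^2 - 11*b + 24)/(b - 4)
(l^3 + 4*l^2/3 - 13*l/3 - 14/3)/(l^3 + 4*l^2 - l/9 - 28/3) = 3*(l^2 - l - 2)/(3*l^2 + 5*l - 12)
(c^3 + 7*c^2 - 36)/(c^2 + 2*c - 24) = (c^2 + c - 6)/(c - 4)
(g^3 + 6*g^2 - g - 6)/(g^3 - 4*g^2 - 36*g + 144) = (g^2 - 1)/(g^2 - 10*g + 24)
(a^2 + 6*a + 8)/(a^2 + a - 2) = (a + 4)/(a - 1)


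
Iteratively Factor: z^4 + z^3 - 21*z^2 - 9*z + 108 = (z + 4)*(z^3 - 3*z^2 - 9*z + 27) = (z - 3)*(z + 4)*(z^2 - 9) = (z - 3)^2*(z + 4)*(z + 3)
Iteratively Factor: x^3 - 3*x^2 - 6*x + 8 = (x + 2)*(x^2 - 5*x + 4) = (x - 1)*(x + 2)*(x - 4)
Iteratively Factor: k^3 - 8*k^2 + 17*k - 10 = (k - 2)*(k^2 - 6*k + 5) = (k - 5)*(k - 2)*(k - 1)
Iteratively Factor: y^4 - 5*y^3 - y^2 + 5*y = (y)*(y^3 - 5*y^2 - y + 5) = y*(y - 5)*(y^2 - 1) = y*(y - 5)*(y + 1)*(y - 1)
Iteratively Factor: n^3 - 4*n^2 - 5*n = (n)*(n^2 - 4*n - 5) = n*(n - 5)*(n + 1)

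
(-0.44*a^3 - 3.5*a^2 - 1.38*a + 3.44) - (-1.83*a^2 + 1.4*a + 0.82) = -0.44*a^3 - 1.67*a^2 - 2.78*a + 2.62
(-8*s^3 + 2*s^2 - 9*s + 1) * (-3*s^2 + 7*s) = 24*s^5 - 62*s^4 + 41*s^3 - 66*s^2 + 7*s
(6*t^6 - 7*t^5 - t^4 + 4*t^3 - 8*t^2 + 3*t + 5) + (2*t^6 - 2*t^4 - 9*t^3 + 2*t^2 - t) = 8*t^6 - 7*t^5 - 3*t^4 - 5*t^3 - 6*t^2 + 2*t + 5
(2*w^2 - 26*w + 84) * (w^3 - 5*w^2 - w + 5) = 2*w^5 - 36*w^4 + 212*w^3 - 384*w^2 - 214*w + 420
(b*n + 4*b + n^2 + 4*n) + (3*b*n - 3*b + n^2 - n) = 4*b*n + b + 2*n^2 + 3*n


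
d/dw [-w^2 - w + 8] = -2*w - 1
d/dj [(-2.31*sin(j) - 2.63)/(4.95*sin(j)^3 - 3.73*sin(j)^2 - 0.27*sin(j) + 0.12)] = (22.869*sin(j)^3 + 30.4392*sin(j)^2 - 19.6198*sin(j) - 0.9873)*cos(j)/(24.5025*sin(j)^6 - 36.927*sin(j)^5 + 11.2399*sin(j)^4 + 3.2022*sin(j)^3 - 0.8223*sin(j)^2 - 0.0648*sin(j) + 0.0144)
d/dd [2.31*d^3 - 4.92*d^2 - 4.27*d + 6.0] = 6.93*d^2 - 9.84*d - 4.27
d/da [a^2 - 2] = 2*a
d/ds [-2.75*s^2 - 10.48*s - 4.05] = -5.5*s - 10.48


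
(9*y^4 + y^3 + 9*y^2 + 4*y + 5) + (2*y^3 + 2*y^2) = 9*y^4 + 3*y^3 + 11*y^2 + 4*y + 5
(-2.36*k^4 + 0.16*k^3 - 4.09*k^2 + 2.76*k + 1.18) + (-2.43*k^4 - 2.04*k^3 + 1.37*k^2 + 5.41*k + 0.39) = -4.79*k^4 - 1.88*k^3 - 2.72*k^2 + 8.17*k + 1.57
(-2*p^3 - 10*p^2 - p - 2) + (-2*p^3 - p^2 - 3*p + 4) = -4*p^3 - 11*p^2 - 4*p + 2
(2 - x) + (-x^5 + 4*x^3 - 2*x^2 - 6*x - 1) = -x^5 + 4*x^3 - 2*x^2 - 7*x + 1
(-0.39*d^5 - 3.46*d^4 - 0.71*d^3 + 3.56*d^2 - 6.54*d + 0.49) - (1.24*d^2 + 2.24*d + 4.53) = -0.39*d^5 - 3.46*d^4 - 0.71*d^3 + 2.32*d^2 - 8.78*d - 4.04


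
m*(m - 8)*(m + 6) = m^3 - 2*m^2 - 48*m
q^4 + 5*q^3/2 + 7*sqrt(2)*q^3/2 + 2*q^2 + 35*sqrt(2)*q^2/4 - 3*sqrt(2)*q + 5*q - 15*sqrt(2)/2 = (q + 5/2)*(q - sqrt(2)/2)*(q + sqrt(2))*(q + 3*sqrt(2))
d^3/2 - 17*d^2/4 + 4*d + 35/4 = (d/2 + 1/2)*(d - 7)*(d - 5/2)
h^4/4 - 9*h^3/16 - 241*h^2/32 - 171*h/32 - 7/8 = (h/4 + 1)*(h - 7)*(h + 1/4)*(h + 1/2)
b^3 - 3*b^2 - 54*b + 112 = (b - 8)*(b - 2)*(b + 7)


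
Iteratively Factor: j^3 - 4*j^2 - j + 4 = (j + 1)*(j^2 - 5*j + 4) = (j - 4)*(j + 1)*(j - 1)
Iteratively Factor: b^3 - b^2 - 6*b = (b + 2)*(b^2 - 3*b) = (b - 3)*(b + 2)*(b)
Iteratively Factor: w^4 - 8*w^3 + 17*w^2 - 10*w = (w - 5)*(w^3 - 3*w^2 + 2*w) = w*(w - 5)*(w^2 - 3*w + 2) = w*(w - 5)*(w - 1)*(w - 2)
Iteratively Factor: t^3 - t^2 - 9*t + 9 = (t - 1)*(t^2 - 9) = (t - 3)*(t - 1)*(t + 3)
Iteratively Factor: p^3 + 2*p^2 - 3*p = (p + 3)*(p^2 - p) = (p - 1)*(p + 3)*(p)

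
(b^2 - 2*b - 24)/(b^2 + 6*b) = (b^2 - 2*b - 24)/(b*(b + 6))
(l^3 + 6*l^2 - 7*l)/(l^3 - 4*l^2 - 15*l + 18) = l*(l + 7)/(l^2 - 3*l - 18)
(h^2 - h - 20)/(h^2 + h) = (h^2 - h - 20)/(h*(h + 1))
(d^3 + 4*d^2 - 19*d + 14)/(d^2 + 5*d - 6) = (d^2 + 5*d - 14)/(d + 6)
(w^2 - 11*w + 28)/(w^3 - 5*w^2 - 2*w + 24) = (w - 7)/(w^2 - w - 6)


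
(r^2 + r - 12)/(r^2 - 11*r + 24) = (r + 4)/(r - 8)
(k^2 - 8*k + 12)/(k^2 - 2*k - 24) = (k - 2)/(k + 4)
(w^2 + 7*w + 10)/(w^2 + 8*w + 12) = (w + 5)/(w + 6)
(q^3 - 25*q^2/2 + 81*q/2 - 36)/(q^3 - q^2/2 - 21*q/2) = (-2*q^3 + 25*q^2 - 81*q + 72)/(q*(-2*q^2 + q + 21))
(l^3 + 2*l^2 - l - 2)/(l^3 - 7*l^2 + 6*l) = (l^2 + 3*l + 2)/(l*(l - 6))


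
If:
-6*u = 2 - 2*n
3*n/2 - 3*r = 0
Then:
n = 3*u + 1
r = 3*u/2 + 1/2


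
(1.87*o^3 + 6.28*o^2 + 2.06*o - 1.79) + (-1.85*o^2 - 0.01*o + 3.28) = 1.87*o^3 + 4.43*o^2 + 2.05*o + 1.49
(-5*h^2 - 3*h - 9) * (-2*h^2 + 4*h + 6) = 10*h^4 - 14*h^3 - 24*h^2 - 54*h - 54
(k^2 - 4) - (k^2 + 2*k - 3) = -2*k - 1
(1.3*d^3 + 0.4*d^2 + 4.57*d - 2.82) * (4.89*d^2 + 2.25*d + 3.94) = 6.357*d^5 + 4.881*d^4 + 28.3693*d^3 - 1.9313*d^2 + 11.6608*d - 11.1108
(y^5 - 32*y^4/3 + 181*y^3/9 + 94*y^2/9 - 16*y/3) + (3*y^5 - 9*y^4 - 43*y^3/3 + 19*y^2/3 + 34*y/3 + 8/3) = 4*y^5 - 59*y^4/3 + 52*y^3/9 + 151*y^2/9 + 6*y + 8/3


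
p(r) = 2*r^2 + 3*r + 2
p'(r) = 4*r + 3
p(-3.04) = 11.36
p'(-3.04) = -9.16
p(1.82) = 14.08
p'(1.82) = 10.28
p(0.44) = 3.71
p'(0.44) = 4.76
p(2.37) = 20.34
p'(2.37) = 12.48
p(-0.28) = 1.32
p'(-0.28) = 1.88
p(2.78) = 25.80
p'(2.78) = 14.12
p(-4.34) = 26.65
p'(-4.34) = -14.36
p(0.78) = 5.56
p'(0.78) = 6.12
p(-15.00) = 407.00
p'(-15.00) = -57.00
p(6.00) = 92.00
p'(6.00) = 27.00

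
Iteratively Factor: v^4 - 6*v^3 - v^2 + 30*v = (v + 2)*(v^3 - 8*v^2 + 15*v) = (v - 5)*(v + 2)*(v^2 - 3*v) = (v - 5)*(v - 3)*(v + 2)*(v)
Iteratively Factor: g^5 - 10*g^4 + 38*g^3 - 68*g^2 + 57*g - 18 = (g - 1)*(g^4 - 9*g^3 + 29*g^2 - 39*g + 18) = (g - 3)*(g - 1)*(g^3 - 6*g^2 + 11*g - 6) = (g - 3)*(g - 2)*(g - 1)*(g^2 - 4*g + 3) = (g - 3)^2*(g - 2)*(g - 1)*(g - 1)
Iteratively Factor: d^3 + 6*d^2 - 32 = (d + 4)*(d^2 + 2*d - 8) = (d + 4)^2*(d - 2)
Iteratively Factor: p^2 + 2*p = (p)*(p + 2)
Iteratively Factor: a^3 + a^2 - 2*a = (a)*(a^2 + a - 2) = a*(a + 2)*(a - 1)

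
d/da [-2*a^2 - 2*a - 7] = -4*a - 2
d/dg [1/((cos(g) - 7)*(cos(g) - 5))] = 2*(cos(g) - 6)*sin(g)/((cos(g) - 7)^2*(cos(g) - 5)^2)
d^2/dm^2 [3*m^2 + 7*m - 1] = 6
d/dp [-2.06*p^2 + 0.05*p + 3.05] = 0.05 - 4.12*p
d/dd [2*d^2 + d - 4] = 4*d + 1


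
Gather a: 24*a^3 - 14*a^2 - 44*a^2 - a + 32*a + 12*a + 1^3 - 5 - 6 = 24*a^3 - 58*a^2 + 43*a - 10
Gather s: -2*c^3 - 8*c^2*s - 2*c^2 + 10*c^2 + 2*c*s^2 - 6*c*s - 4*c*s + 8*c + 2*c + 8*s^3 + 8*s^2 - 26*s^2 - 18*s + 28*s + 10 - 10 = -2*c^3 + 8*c^2 + 10*c + 8*s^3 + s^2*(2*c - 18) + s*(-8*c^2 - 10*c + 10)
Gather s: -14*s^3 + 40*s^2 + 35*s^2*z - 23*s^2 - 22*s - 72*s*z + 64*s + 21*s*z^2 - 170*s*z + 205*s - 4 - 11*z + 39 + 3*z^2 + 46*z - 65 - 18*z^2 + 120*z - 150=-14*s^3 + s^2*(35*z + 17) + s*(21*z^2 - 242*z + 247) - 15*z^2 + 155*z - 180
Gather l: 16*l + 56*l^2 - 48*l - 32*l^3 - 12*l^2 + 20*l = -32*l^3 + 44*l^2 - 12*l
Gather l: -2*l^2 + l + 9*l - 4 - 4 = -2*l^2 + 10*l - 8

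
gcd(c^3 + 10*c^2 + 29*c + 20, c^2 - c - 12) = 1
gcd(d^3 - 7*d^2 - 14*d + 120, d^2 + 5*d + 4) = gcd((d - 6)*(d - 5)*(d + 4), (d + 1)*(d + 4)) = d + 4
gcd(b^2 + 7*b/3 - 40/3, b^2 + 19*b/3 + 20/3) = b + 5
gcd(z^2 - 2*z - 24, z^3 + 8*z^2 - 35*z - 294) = z - 6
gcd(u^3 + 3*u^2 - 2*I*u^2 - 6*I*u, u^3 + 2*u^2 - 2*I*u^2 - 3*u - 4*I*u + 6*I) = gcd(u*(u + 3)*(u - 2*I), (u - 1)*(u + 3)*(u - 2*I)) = u^2 + u*(3 - 2*I) - 6*I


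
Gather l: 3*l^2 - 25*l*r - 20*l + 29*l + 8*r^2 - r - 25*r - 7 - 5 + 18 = 3*l^2 + l*(9 - 25*r) + 8*r^2 - 26*r + 6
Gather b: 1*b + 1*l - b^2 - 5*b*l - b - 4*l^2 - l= -b^2 - 5*b*l - 4*l^2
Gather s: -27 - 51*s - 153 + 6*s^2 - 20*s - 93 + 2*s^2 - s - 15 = 8*s^2 - 72*s - 288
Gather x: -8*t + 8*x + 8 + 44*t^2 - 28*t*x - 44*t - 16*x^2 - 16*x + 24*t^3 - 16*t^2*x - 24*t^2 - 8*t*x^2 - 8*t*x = 24*t^3 + 20*t^2 - 52*t + x^2*(-8*t - 16) + x*(-16*t^2 - 36*t - 8) + 8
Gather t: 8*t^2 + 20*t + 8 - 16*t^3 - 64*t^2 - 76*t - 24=-16*t^3 - 56*t^2 - 56*t - 16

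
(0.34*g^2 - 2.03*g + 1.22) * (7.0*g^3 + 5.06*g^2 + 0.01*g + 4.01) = 2.38*g^5 - 12.4896*g^4 - 1.7284*g^3 + 7.5163*g^2 - 8.1281*g + 4.8922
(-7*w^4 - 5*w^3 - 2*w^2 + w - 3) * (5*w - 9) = -35*w^5 + 38*w^4 + 35*w^3 + 23*w^2 - 24*w + 27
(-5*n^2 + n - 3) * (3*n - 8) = -15*n^3 + 43*n^2 - 17*n + 24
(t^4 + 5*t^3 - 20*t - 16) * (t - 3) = t^5 + 2*t^4 - 15*t^3 - 20*t^2 + 44*t + 48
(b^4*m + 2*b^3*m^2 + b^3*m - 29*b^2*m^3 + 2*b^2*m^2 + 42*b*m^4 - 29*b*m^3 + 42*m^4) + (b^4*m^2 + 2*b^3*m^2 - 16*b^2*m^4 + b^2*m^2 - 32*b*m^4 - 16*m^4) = b^4*m^2 + b^4*m + 4*b^3*m^2 + b^3*m - 16*b^2*m^4 - 29*b^2*m^3 + 3*b^2*m^2 + 10*b*m^4 - 29*b*m^3 + 26*m^4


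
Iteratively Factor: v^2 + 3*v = (v + 3)*(v)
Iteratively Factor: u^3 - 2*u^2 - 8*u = (u)*(u^2 - 2*u - 8) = u*(u - 4)*(u + 2)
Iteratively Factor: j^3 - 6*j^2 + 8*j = (j - 4)*(j^2 - 2*j) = (j - 4)*(j - 2)*(j)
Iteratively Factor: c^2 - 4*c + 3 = (c - 3)*(c - 1)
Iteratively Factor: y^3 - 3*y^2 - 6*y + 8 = (y - 1)*(y^2 - 2*y - 8) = (y - 1)*(y + 2)*(y - 4)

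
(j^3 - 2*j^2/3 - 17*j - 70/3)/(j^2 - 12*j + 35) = (3*j^2 + 13*j + 14)/(3*(j - 7))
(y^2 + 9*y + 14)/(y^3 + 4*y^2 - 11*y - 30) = (y + 7)/(y^2 + 2*y - 15)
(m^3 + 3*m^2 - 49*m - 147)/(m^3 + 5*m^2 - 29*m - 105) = (m - 7)/(m - 5)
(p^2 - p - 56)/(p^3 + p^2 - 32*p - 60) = (p^2 - p - 56)/(p^3 + p^2 - 32*p - 60)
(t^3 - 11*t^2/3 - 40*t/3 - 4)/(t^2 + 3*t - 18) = (3*t^3 - 11*t^2 - 40*t - 12)/(3*(t^2 + 3*t - 18))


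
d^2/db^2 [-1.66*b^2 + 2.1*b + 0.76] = -3.32000000000000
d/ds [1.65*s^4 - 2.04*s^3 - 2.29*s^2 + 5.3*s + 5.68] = 6.6*s^3 - 6.12*s^2 - 4.58*s + 5.3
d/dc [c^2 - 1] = 2*c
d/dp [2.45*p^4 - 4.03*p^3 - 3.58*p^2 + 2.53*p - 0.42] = 9.8*p^3 - 12.09*p^2 - 7.16*p + 2.53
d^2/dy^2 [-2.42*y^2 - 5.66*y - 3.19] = -4.84000000000000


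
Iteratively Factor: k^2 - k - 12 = (k - 4)*(k + 3)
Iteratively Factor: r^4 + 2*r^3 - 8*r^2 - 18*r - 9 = (r + 1)*(r^3 + r^2 - 9*r - 9) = (r + 1)^2*(r^2 - 9) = (r + 1)^2*(r + 3)*(r - 3)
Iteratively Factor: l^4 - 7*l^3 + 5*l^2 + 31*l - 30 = (l + 2)*(l^3 - 9*l^2 + 23*l - 15) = (l - 3)*(l + 2)*(l^2 - 6*l + 5) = (l - 3)*(l - 1)*(l + 2)*(l - 5)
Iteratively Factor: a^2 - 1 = (a + 1)*(a - 1)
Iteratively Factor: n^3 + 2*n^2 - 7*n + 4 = (n + 4)*(n^2 - 2*n + 1) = (n - 1)*(n + 4)*(n - 1)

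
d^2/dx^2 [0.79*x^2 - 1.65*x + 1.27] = 1.58000000000000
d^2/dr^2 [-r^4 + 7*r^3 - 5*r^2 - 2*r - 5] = -12*r^2 + 42*r - 10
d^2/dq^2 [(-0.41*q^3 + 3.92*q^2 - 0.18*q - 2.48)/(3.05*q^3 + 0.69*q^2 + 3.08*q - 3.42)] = (1.4210854715202e-14*q^7 + 74.6572899999998*q^6 + 13.06254*q^5 - 551.38266*q^4 + 465.781712*q^3 - 87.982896*q^2 - 218.157984*q + 29.150528)/(28.372625*q^9 + 19.256175*q^8 + 90.311415*q^7 - 56.223981*q^6 + 48.015384*q^5 - 178.012818*q^4 + 92.631068*q^3 - 73.118916*q^2 + 108.074736*q - 40.001688)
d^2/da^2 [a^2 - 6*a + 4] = 2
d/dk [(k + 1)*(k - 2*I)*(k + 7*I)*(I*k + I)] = 4*I*k^3 + k^2*(-15 + 6*I) + k*(-20 + 30*I) - 5 + 28*I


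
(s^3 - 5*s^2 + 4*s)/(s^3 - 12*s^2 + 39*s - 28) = s/(s - 7)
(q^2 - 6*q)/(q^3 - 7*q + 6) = q*(q - 6)/(q^3 - 7*q + 6)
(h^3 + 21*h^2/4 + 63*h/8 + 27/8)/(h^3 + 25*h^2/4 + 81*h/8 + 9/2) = (h + 3)/(h + 4)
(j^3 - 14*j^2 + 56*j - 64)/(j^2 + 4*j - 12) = (j^2 - 12*j + 32)/(j + 6)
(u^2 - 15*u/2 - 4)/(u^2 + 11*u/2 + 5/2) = (u - 8)/(u + 5)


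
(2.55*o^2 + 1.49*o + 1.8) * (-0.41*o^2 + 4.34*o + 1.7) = -1.0455*o^4 + 10.4561*o^3 + 10.0636*o^2 + 10.345*o + 3.06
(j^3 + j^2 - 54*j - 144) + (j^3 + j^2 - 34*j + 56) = 2*j^3 + 2*j^2 - 88*j - 88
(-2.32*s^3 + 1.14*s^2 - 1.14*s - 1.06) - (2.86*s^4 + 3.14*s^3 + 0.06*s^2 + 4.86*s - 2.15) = -2.86*s^4 - 5.46*s^3 + 1.08*s^2 - 6.0*s + 1.09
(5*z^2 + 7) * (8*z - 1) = 40*z^3 - 5*z^2 + 56*z - 7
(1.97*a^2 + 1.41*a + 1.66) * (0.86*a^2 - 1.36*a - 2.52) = 1.6942*a^4 - 1.4666*a^3 - 5.4544*a^2 - 5.8108*a - 4.1832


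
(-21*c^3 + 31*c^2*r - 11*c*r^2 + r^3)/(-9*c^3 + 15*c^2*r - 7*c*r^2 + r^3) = (-7*c + r)/(-3*c + r)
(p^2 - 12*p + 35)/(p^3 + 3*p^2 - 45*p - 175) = (p - 5)/(p^2 + 10*p + 25)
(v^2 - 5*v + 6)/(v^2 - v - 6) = (v - 2)/(v + 2)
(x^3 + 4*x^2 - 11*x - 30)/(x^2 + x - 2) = (x^2 + 2*x - 15)/(x - 1)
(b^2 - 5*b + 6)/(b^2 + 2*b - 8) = (b - 3)/(b + 4)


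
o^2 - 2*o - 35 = (o - 7)*(o + 5)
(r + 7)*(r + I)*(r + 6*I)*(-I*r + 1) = -I*r^4 + 8*r^3 - 7*I*r^3 + 56*r^2 + 13*I*r^2 - 6*r + 91*I*r - 42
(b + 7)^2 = b^2 + 14*b + 49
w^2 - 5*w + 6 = (w - 3)*(w - 2)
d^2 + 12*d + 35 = (d + 5)*(d + 7)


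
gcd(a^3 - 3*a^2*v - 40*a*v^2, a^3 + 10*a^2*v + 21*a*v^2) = a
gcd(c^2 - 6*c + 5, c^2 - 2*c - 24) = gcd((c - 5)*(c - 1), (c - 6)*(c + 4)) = 1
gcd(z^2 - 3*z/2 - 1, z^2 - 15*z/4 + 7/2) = z - 2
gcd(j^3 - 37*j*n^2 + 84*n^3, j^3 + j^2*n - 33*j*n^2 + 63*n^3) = j^2 + 4*j*n - 21*n^2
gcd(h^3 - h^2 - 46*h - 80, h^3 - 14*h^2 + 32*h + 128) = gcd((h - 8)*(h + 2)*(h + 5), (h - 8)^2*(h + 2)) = h^2 - 6*h - 16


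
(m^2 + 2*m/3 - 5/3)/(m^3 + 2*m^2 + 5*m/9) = 3*(m - 1)/(m*(3*m + 1))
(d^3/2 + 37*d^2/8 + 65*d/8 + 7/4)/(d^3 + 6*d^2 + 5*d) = (4*d^3 + 37*d^2 + 65*d + 14)/(8*d*(d^2 + 6*d + 5))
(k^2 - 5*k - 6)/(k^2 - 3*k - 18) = (k + 1)/(k + 3)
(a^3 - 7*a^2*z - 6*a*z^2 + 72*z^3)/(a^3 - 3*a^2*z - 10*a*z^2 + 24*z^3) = (-a + 6*z)/(-a + 2*z)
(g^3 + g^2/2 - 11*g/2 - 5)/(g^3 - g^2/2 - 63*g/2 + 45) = (2*g^3 + g^2 - 11*g - 10)/(2*g^3 - g^2 - 63*g + 90)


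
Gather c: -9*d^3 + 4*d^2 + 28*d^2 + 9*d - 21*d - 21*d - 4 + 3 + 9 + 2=-9*d^3 + 32*d^2 - 33*d + 10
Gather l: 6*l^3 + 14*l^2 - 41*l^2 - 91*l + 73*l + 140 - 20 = 6*l^3 - 27*l^2 - 18*l + 120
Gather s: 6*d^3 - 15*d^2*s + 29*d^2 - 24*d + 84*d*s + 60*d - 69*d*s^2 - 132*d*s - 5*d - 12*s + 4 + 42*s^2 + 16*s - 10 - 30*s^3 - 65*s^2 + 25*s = 6*d^3 + 29*d^2 + 31*d - 30*s^3 + s^2*(-69*d - 23) + s*(-15*d^2 - 48*d + 29) - 6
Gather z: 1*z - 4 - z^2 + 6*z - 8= -z^2 + 7*z - 12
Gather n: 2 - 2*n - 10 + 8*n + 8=6*n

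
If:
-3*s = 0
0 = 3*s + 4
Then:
No Solution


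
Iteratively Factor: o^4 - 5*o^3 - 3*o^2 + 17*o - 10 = (o - 1)*(o^3 - 4*o^2 - 7*o + 10) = (o - 1)*(o + 2)*(o^2 - 6*o + 5) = (o - 1)^2*(o + 2)*(o - 5)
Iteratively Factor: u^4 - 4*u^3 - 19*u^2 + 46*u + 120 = (u - 4)*(u^3 - 19*u - 30) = (u - 4)*(u + 3)*(u^2 - 3*u - 10) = (u - 5)*(u - 4)*(u + 3)*(u + 2)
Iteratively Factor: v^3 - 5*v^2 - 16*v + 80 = (v - 4)*(v^2 - v - 20) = (v - 5)*(v - 4)*(v + 4)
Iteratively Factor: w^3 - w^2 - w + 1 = (w - 1)*(w^2 - 1) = (w - 1)^2*(w + 1)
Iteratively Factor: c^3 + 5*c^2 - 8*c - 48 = (c - 3)*(c^2 + 8*c + 16) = (c - 3)*(c + 4)*(c + 4)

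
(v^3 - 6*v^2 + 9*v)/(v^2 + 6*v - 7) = v*(v^2 - 6*v + 9)/(v^2 + 6*v - 7)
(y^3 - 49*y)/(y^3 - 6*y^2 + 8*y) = (y^2 - 49)/(y^2 - 6*y + 8)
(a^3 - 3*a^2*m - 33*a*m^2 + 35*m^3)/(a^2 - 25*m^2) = (a^2 - 8*a*m + 7*m^2)/(a - 5*m)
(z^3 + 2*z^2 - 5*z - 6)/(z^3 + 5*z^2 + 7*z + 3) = (z - 2)/(z + 1)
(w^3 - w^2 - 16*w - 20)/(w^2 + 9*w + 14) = (w^2 - 3*w - 10)/(w + 7)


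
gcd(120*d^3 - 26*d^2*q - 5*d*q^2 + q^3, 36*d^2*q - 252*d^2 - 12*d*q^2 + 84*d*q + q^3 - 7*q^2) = -6*d + q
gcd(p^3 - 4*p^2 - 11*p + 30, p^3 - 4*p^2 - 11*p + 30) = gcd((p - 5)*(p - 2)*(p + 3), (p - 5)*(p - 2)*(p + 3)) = p^3 - 4*p^2 - 11*p + 30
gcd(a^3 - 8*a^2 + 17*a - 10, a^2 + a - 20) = 1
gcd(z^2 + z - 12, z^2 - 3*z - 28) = z + 4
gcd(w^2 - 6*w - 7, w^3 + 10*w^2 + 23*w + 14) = w + 1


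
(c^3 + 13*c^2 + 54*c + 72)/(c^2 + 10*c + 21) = (c^2 + 10*c + 24)/(c + 7)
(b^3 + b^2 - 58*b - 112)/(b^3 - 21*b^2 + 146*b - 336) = (b^2 + 9*b + 14)/(b^2 - 13*b + 42)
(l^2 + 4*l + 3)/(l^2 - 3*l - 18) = (l + 1)/(l - 6)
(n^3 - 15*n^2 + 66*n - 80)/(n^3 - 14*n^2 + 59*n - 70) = (n - 8)/(n - 7)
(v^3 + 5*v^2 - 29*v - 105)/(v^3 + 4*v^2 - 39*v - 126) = (v - 5)/(v - 6)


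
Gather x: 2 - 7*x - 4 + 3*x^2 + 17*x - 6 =3*x^2 + 10*x - 8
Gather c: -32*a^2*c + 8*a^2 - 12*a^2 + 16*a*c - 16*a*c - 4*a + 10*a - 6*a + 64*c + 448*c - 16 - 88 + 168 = -4*a^2 + c*(512 - 32*a^2) + 64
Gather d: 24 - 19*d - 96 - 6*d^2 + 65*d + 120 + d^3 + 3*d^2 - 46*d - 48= d^3 - 3*d^2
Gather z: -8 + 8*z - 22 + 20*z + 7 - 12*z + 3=16*z - 20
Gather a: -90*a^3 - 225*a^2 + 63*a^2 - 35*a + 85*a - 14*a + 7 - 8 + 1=-90*a^3 - 162*a^2 + 36*a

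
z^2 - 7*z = z*(z - 7)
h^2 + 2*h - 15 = (h - 3)*(h + 5)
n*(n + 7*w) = n^2 + 7*n*w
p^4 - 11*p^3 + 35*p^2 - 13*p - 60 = (p - 5)*(p - 4)*(p - 3)*(p + 1)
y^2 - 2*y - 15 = (y - 5)*(y + 3)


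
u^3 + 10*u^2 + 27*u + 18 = (u + 1)*(u + 3)*(u + 6)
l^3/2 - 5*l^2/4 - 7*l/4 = l*(l/2 + 1/2)*(l - 7/2)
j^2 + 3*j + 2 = (j + 1)*(j + 2)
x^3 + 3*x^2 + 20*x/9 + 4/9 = (x + 1/3)*(x + 2/3)*(x + 2)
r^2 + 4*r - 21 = (r - 3)*(r + 7)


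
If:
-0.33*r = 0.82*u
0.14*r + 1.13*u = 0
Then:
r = 0.00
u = 0.00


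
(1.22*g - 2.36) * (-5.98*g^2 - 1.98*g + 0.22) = -7.2956*g^3 + 11.6972*g^2 + 4.9412*g - 0.5192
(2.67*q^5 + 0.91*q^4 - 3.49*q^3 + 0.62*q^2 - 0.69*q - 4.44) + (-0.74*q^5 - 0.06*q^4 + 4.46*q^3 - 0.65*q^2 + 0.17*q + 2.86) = 1.93*q^5 + 0.85*q^4 + 0.97*q^3 - 0.03*q^2 - 0.52*q - 1.58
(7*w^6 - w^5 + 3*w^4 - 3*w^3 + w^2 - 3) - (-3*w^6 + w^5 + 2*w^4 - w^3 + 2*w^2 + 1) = 10*w^6 - 2*w^5 + w^4 - 2*w^3 - w^2 - 4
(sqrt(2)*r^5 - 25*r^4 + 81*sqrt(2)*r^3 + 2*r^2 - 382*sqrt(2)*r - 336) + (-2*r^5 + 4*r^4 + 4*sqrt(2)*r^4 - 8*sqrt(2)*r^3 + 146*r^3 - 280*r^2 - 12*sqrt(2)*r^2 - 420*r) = -2*r^5 + sqrt(2)*r^5 - 21*r^4 + 4*sqrt(2)*r^4 + 73*sqrt(2)*r^3 + 146*r^3 - 278*r^2 - 12*sqrt(2)*r^2 - 382*sqrt(2)*r - 420*r - 336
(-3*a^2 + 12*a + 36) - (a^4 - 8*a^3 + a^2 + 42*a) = -a^4 + 8*a^3 - 4*a^2 - 30*a + 36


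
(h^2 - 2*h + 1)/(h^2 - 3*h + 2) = (h - 1)/(h - 2)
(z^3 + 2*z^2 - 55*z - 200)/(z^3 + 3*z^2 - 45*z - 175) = (z - 8)/(z - 7)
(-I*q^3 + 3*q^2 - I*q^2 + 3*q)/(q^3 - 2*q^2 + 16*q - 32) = q*(-I*q^2 + q*(3 - I) + 3)/(q^3 - 2*q^2 + 16*q - 32)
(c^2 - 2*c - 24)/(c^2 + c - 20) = (c^2 - 2*c - 24)/(c^2 + c - 20)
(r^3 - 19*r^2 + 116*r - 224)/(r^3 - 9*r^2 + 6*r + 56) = (r - 8)/(r + 2)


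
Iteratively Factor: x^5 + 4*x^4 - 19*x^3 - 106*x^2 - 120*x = (x + 4)*(x^4 - 19*x^2 - 30*x) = x*(x + 4)*(x^3 - 19*x - 30) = x*(x + 2)*(x + 4)*(x^2 - 2*x - 15) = x*(x + 2)*(x + 3)*(x + 4)*(x - 5)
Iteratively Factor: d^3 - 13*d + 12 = (d - 3)*(d^2 + 3*d - 4) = (d - 3)*(d - 1)*(d + 4)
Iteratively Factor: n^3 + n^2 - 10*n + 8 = (n - 1)*(n^2 + 2*n - 8) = (n - 2)*(n - 1)*(n + 4)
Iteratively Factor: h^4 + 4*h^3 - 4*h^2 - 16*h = (h - 2)*(h^3 + 6*h^2 + 8*h) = (h - 2)*(h + 2)*(h^2 + 4*h) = h*(h - 2)*(h + 2)*(h + 4)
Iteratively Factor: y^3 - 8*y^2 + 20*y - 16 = (y - 4)*(y^2 - 4*y + 4) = (y - 4)*(y - 2)*(y - 2)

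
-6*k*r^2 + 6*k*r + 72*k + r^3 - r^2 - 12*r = (-6*k + r)*(r - 4)*(r + 3)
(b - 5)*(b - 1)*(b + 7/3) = b^3 - 11*b^2/3 - 9*b + 35/3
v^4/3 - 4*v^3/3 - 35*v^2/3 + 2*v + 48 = (v/3 + 1)*(v - 8)*(v - 2)*(v + 3)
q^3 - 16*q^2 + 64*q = q*(q - 8)^2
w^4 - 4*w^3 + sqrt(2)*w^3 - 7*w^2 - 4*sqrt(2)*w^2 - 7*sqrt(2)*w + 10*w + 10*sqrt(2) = (w - 5)*(w - 1)*(w + 2)*(w + sqrt(2))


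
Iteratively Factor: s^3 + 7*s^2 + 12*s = (s + 4)*(s^2 + 3*s) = s*(s + 4)*(s + 3)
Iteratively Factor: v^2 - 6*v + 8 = (v - 2)*(v - 4)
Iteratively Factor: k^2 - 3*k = (k - 3)*(k)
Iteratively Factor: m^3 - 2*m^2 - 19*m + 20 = (m - 5)*(m^2 + 3*m - 4) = (m - 5)*(m - 1)*(m + 4)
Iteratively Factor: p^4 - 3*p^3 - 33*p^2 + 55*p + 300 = (p + 3)*(p^3 - 6*p^2 - 15*p + 100) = (p - 5)*(p + 3)*(p^2 - p - 20) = (p - 5)*(p + 3)*(p + 4)*(p - 5)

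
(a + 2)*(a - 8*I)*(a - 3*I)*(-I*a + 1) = -I*a^4 - 10*a^3 - 2*I*a^3 - 20*a^2 + 13*I*a^2 - 24*a + 26*I*a - 48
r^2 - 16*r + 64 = (r - 8)^2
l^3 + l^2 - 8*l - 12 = (l - 3)*(l + 2)^2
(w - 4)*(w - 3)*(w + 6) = w^3 - w^2 - 30*w + 72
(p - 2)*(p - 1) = p^2 - 3*p + 2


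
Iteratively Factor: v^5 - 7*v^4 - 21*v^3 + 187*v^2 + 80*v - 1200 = (v + 4)*(v^4 - 11*v^3 + 23*v^2 + 95*v - 300) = (v - 4)*(v + 4)*(v^3 - 7*v^2 - 5*v + 75) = (v - 4)*(v + 3)*(v + 4)*(v^2 - 10*v + 25) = (v - 5)*(v - 4)*(v + 3)*(v + 4)*(v - 5)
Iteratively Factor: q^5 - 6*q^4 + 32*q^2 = (q)*(q^4 - 6*q^3 + 32*q) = q*(q - 4)*(q^3 - 2*q^2 - 8*q) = q^2*(q - 4)*(q^2 - 2*q - 8) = q^2*(q - 4)^2*(q + 2)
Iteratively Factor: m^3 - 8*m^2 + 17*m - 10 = (m - 5)*(m^2 - 3*m + 2) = (m - 5)*(m - 2)*(m - 1)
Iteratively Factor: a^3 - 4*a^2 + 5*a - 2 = (a - 1)*(a^2 - 3*a + 2) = (a - 2)*(a - 1)*(a - 1)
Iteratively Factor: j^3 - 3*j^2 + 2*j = (j - 1)*(j^2 - 2*j) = j*(j - 1)*(j - 2)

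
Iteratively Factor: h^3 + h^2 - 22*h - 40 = (h - 5)*(h^2 + 6*h + 8) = (h - 5)*(h + 2)*(h + 4)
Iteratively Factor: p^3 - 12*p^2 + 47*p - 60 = (p - 4)*(p^2 - 8*p + 15) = (p - 5)*(p - 4)*(p - 3)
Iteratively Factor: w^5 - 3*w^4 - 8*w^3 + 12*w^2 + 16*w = (w - 4)*(w^4 + w^3 - 4*w^2 - 4*w) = (w - 4)*(w + 1)*(w^3 - 4*w) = w*(w - 4)*(w + 1)*(w^2 - 4) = w*(w - 4)*(w + 1)*(w + 2)*(w - 2)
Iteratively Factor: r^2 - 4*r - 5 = (r + 1)*(r - 5)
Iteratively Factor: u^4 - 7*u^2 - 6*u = (u - 3)*(u^3 + 3*u^2 + 2*u) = (u - 3)*(u + 2)*(u^2 + u) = u*(u - 3)*(u + 2)*(u + 1)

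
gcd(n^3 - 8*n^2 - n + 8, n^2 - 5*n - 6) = n + 1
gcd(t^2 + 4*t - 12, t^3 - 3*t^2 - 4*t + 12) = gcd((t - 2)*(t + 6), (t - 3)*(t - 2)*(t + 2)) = t - 2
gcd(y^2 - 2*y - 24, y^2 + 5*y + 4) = y + 4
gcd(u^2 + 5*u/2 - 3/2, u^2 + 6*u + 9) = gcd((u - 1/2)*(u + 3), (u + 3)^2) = u + 3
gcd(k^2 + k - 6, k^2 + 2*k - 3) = k + 3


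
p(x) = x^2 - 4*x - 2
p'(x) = 2*x - 4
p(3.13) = -4.72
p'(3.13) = 2.26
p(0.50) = -3.75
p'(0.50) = -3.00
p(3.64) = -3.31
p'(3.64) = 3.28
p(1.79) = -5.96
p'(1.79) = -0.42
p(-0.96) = 2.76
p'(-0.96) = -5.92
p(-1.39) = 5.49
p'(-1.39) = -6.78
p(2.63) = -5.60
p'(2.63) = 1.26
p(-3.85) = 28.22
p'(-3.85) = -11.70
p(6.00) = 10.00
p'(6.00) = 8.00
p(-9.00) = 115.00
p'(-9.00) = -22.00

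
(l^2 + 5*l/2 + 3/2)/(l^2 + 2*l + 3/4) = 2*(l + 1)/(2*l + 1)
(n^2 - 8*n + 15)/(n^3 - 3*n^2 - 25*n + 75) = 1/(n + 5)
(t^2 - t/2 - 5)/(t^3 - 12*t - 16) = (t - 5/2)/(t^2 - 2*t - 8)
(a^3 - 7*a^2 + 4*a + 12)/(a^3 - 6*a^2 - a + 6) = (a - 2)/(a - 1)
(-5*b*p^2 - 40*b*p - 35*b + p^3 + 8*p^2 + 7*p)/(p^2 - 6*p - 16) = (5*b*p^2 + 40*b*p + 35*b - p^3 - 8*p^2 - 7*p)/(-p^2 + 6*p + 16)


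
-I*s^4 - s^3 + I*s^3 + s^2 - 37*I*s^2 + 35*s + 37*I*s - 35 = (s - 7*I)*(s + I)*(s + 5*I)*(-I*s + I)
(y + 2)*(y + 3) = y^2 + 5*y + 6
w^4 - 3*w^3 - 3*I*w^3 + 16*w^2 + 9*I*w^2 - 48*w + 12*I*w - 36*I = (w - 3)*(w - 6*I)*(w + I)*(w + 2*I)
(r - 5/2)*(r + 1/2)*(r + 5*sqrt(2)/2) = r^3 - 2*r^2 + 5*sqrt(2)*r^2/2 - 5*sqrt(2)*r - 5*r/4 - 25*sqrt(2)/8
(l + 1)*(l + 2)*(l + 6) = l^3 + 9*l^2 + 20*l + 12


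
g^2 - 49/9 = (g - 7/3)*(g + 7/3)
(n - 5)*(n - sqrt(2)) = n^2 - 5*n - sqrt(2)*n + 5*sqrt(2)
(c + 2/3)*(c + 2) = c^2 + 8*c/3 + 4/3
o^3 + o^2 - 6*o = o*(o - 2)*(o + 3)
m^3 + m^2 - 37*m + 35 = (m - 5)*(m - 1)*(m + 7)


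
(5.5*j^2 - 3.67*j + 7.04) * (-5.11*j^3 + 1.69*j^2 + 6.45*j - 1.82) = -28.105*j^5 + 28.0487*j^4 - 6.7017*j^3 - 21.7839*j^2 + 52.0874*j - 12.8128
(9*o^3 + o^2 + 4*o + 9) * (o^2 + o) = 9*o^5 + 10*o^4 + 5*o^3 + 13*o^2 + 9*o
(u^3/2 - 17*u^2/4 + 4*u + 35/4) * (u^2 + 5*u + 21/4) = u^5/2 - 7*u^4/4 - 117*u^3/8 + 103*u^2/16 + 259*u/4 + 735/16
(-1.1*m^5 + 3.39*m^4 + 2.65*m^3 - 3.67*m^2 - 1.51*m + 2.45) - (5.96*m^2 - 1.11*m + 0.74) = -1.1*m^5 + 3.39*m^4 + 2.65*m^3 - 9.63*m^2 - 0.4*m + 1.71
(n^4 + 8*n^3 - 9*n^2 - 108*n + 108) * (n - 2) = n^5 + 6*n^4 - 25*n^3 - 90*n^2 + 324*n - 216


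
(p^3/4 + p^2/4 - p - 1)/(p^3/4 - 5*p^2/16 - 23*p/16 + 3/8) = 4*(p^2 - p - 2)/(4*p^2 - 13*p + 3)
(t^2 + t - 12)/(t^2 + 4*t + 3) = (t^2 + t - 12)/(t^2 + 4*t + 3)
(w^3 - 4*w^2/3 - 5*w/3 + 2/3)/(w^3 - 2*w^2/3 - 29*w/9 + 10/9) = 3*(w + 1)/(3*w + 5)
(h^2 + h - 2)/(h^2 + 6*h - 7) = (h + 2)/(h + 7)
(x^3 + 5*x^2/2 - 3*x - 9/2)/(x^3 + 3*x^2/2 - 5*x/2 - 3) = (x + 3)/(x + 2)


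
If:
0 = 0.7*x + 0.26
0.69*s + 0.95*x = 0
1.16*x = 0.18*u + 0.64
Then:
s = 0.51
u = -5.95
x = -0.37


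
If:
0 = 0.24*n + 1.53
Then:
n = -6.38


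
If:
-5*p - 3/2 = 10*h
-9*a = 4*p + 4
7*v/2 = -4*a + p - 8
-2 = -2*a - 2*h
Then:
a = 26/85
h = 59/85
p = -287/170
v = -53/17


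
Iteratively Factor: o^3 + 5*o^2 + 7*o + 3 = (o + 3)*(o^2 + 2*o + 1) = (o + 1)*(o + 3)*(o + 1)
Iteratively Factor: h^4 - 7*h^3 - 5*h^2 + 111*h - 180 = (h - 5)*(h^3 - 2*h^2 - 15*h + 36) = (h - 5)*(h - 3)*(h^2 + h - 12) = (h - 5)*(h - 3)^2*(h + 4)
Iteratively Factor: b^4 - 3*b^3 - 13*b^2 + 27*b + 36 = (b + 3)*(b^3 - 6*b^2 + 5*b + 12) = (b - 4)*(b + 3)*(b^2 - 2*b - 3) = (b - 4)*(b + 1)*(b + 3)*(b - 3)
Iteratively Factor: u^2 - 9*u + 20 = (u - 4)*(u - 5)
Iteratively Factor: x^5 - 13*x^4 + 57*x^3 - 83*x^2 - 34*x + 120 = (x - 2)*(x^4 - 11*x^3 + 35*x^2 - 13*x - 60) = (x - 5)*(x - 2)*(x^3 - 6*x^2 + 5*x + 12) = (x - 5)*(x - 3)*(x - 2)*(x^2 - 3*x - 4) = (x - 5)*(x - 3)*(x - 2)*(x + 1)*(x - 4)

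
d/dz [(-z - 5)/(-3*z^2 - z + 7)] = (3*z^2 + z - (z + 5)*(6*z + 1) - 7)/(3*z^2 + z - 7)^2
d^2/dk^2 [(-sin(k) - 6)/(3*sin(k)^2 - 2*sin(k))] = 3*(3*sin(k)^2 + 74*sin(k) - 42 - 100/sin(k) + 72/sin(k)^2 - 16/sin(k)^3)/(3*sin(k) - 2)^3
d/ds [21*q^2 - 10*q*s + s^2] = -10*q + 2*s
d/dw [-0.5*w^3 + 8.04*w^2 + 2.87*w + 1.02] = -1.5*w^2 + 16.08*w + 2.87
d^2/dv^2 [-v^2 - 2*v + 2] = -2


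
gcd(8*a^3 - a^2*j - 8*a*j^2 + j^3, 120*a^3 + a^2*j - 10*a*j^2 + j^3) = 8*a - j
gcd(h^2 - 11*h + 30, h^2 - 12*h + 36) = h - 6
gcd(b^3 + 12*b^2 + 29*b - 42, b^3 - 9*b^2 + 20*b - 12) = b - 1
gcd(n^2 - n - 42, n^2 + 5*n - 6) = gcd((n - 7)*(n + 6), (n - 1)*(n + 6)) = n + 6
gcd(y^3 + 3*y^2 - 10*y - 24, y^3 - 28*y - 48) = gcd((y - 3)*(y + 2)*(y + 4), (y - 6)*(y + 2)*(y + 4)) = y^2 + 6*y + 8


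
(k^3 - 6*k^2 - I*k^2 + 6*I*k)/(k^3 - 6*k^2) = (k - I)/k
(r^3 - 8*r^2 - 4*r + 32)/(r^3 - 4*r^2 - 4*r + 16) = (r - 8)/(r - 4)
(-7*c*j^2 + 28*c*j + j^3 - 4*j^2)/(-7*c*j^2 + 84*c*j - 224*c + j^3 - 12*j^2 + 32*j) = j/(j - 8)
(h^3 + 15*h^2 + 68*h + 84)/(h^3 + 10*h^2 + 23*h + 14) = (h + 6)/(h + 1)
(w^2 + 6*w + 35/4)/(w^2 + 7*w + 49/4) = (2*w + 5)/(2*w + 7)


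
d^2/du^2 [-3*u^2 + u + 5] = -6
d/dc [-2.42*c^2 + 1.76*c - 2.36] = 1.76 - 4.84*c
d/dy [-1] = 0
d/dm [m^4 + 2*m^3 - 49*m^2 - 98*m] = 4*m^3 + 6*m^2 - 98*m - 98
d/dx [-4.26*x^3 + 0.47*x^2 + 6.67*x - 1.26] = -12.78*x^2 + 0.94*x + 6.67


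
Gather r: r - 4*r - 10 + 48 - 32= 6 - 3*r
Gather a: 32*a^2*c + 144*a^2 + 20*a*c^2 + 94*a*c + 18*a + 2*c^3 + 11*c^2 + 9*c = a^2*(32*c + 144) + a*(20*c^2 + 94*c + 18) + 2*c^3 + 11*c^2 + 9*c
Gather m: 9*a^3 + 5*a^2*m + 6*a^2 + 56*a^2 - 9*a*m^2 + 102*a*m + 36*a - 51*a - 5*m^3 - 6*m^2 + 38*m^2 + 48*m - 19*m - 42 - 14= 9*a^3 + 62*a^2 - 15*a - 5*m^3 + m^2*(32 - 9*a) + m*(5*a^2 + 102*a + 29) - 56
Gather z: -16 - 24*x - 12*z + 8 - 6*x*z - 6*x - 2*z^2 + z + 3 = -30*x - 2*z^2 + z*(-6*x - 11) - 5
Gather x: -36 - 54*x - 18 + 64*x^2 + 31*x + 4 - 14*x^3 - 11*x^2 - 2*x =-14*x^3 + 53*x^2 - 25*x - 50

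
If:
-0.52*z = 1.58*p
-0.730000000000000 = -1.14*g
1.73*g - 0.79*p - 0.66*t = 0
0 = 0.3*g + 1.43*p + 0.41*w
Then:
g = 0.64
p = -0.329113924050633*z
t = 0.393939393939394*z + 1.67849548112706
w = 1.14788514973757*z - 0.468549422336329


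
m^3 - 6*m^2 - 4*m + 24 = (m - 6)*(m - 2)*(m + 2)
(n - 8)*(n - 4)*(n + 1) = n^3 - 11*n^2 + 20*n + 32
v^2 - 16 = (v - 4)*(v + 4)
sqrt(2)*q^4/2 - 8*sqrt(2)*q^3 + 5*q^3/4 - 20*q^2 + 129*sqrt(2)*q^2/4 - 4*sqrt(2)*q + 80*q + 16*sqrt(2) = (q/2 + sqrt(2)/2)*(q - 8)^2*(sqrt(2)*q + 1/2)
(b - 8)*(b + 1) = b^2 - 7*b - 8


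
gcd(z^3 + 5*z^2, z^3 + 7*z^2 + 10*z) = z^2 + 5*z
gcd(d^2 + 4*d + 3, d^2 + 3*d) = d + 3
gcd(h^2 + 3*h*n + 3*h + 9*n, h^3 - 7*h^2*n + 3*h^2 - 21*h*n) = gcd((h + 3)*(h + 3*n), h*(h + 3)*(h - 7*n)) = h + 3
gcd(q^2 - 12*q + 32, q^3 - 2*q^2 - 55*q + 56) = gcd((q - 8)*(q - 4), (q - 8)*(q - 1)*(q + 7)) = q - 8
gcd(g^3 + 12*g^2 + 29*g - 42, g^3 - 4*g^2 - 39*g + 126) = g + 6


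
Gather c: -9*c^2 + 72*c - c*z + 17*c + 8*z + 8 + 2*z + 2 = -9*c^2 + c*(89 - z) + 10*z + 10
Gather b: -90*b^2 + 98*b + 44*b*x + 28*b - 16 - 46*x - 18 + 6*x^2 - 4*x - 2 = -90*b^2 + b*(44*x + 126) + 6*x^2 - 50*x - 36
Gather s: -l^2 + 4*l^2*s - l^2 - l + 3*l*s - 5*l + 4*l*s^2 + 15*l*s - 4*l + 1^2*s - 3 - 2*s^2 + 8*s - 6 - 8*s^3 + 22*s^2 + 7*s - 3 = -2*l^2 - 10*l - 8*s^3 + s^2*(4*l + 20) + s*(4*l^2 + 18*l + 16) - 12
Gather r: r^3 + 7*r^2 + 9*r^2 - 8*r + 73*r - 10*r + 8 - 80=r^3 + 16*r^2 + 55*r - 72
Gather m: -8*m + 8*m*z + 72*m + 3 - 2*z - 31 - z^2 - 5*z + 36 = m*(8*z + 64) - z^2 - 7*z + 8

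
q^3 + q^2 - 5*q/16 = q*(q - 1/4)*(q + 5/4)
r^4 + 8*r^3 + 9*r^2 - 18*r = r*(r - 1)*(r + 3)*(r + 6)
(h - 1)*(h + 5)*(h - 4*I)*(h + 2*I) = h^4 + 4*h^3 - 2*I*h^3 + 3*h^2 - 8*I*h^2 + 32*h + 10*I*h - 40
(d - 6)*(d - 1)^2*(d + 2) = d^4 - 6*d^3 - 3*d^2 + 20*d - 12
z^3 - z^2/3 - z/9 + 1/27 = (z - 1/3)^2*(z + 1/3)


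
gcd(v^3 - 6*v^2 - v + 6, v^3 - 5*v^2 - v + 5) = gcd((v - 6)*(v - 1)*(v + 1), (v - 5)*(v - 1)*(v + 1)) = v^2 - 1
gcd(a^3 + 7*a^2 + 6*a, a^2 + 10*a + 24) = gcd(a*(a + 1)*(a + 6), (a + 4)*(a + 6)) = a + 6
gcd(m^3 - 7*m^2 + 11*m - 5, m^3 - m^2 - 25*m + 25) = m^2 - 6*m + 5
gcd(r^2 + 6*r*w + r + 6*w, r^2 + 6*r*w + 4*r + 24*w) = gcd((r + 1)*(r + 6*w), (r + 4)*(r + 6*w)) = r + 6*w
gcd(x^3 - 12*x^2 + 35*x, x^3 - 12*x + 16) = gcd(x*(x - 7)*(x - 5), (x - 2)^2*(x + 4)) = 1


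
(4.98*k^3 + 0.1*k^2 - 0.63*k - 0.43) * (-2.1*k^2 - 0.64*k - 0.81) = -10.458*k^5 - 3.3972*k^4 - 2.7748*k^3 + 1.2252*k^2 + 0.7855*k + 0.3483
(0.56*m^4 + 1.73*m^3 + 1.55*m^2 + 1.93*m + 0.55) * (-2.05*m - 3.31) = -1.148*m^5 - 5.4001*m^4 - 8.9038*m^3 - 9.087*m^2 - 7.5158*m - 1.8205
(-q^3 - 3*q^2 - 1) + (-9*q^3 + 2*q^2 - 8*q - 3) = -10*q^3 - q^2 - 8*q - 4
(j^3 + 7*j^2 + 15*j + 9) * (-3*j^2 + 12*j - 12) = -3*j^5 - 9*j^4 + 27*j^3 + 69*j^2 - 72*j - 108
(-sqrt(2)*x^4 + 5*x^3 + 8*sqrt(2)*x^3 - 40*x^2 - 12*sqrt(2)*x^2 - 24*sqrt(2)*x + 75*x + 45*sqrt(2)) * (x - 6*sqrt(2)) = -sqrt(2)*x^5 + 8*sqrt(2)*x^4 + 17*x^4 - 136*x^3 - 42*sqrt(2)*x^3 + 219*x^2 + 216*sqrt(2)*x^2 - 405*sqrt(2)*x + 288*x - 540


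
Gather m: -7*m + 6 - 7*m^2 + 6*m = -7*m^2 - m + 6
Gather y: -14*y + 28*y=14*y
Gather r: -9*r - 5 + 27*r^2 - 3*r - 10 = 27*r^2 - 12*r - 15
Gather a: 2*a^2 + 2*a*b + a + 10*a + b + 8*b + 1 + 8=2*a^2 + a*(2*b + 11) + 9*b + 9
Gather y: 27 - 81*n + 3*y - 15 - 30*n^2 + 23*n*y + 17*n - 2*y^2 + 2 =-30*n^2 - 64*n - 2*y^2 + y*(23*n + 3) + 14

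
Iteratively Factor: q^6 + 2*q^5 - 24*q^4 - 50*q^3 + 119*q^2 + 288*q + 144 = (q - 4)*(q^5 + 6*q^4 - 50*q^2 - 81*q - 36) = (q - 4)*(q + 1)*(q^4 + 5*q^3 - 5*q^2 - 45*q - 36) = (q - 4)*(q + 1)*(q + 3)*(q^3 + 2*q^2 - 11*q - 12) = (q - 4)*(q + 1)^2*(q + 3)*(q^2 + q - 12) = (q - 4)*(q + 1)^2*(q + 3)*(q + 4)*(q - 3)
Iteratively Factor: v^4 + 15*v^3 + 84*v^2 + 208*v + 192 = (v + 4)*(v^3 + 11*v^2 + 40*v + 48) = (v + 3)*(v + 4)*(v^2 + 8*v + 16) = (v + 3)*(v + 4)^2*(v + 4)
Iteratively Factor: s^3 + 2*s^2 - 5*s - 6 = (s + 1)*(s^2 + s - 6) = (s - 2)*(s + 1)*(s + 3)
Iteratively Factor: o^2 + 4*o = (o)*(o + 4)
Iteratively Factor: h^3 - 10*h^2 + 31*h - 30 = (h - 5)*(h^2 - 5*h + 6) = (h - 5)*(h - 2)*(h - 3)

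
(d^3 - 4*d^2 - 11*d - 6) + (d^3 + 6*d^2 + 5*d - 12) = 2*d^3 + 2*d^2 - 6*d - 18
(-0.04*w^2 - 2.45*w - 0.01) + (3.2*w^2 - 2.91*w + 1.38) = 3.16*w^2 - 5.36*w + 1.37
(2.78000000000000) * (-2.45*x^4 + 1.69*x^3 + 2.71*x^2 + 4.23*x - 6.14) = -6.811*x^4 + 4.6982*x^3 + 7.5338*x^2 + 11.7594*x - 17.0692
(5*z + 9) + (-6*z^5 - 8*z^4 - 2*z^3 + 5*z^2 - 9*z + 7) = -6*z^5 - 8*z^4 - 2*z^3 + 5*z^2 - 4*z + 16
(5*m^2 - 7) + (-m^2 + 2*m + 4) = 4*m^2 + 2*m - 3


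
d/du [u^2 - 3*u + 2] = 2*u - 3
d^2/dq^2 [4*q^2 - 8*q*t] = 8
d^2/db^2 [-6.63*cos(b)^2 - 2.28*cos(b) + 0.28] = 2.28*cos(b) + 13.26*cos(2*b)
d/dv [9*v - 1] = 9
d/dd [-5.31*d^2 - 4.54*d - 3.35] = -10.62*d - 4.54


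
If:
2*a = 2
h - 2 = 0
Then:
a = 1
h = 2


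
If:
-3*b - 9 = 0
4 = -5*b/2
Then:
No Solution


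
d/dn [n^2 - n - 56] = 2*n - 1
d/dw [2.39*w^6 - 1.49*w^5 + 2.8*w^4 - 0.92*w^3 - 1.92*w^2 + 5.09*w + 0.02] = 14.34*w^5 - 7.45*w^4 + 11.2*w^3 - 2.76*w^2 - 3.84*w + 5.09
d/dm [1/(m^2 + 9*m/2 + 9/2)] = 2*(-4*m - 9)/(2*m^2 + 9*m + 9)^2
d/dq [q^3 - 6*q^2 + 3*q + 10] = 3*q^2 - 12*q + 3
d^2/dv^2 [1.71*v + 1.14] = 0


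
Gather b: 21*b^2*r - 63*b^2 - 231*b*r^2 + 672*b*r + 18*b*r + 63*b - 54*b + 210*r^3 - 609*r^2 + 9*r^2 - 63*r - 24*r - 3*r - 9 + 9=b^2*(21*r - 63) + b*(-231*r^2 + 690*r + 9) + 210*r^3 - 600*r^2 - 90*r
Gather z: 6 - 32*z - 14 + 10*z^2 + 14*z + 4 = 10*z^2 - 18*z - 4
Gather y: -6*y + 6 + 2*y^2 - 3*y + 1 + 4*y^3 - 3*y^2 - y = 4*y^3 - y^2 - 10*y + 7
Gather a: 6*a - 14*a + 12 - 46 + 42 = 8 - 8*a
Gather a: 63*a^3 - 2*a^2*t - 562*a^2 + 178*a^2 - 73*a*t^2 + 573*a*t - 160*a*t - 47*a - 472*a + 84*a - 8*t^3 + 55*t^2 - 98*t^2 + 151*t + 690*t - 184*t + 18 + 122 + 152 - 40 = 63*a^3 + a^2*(-2*t - 384) + a*(-73*t^2 + 413*t - 435) - 8*t^3 - 43*t^2 + 657*t + 252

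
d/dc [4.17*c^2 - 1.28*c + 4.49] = 8.34*c - 1.28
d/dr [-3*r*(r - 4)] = 12 - 6*r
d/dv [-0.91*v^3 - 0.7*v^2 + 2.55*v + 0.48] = -2.73*v^2 - 1.4*v + 2.55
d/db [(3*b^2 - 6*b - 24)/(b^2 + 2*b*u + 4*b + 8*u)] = 6*((b - 1)*(b^2 + 2*b*u + 4*b + 8*u) + (b + u + 2)*(-b^2 + 2*b + 8))/(b^2 + 2*b*u + 4*b + 8*u)^2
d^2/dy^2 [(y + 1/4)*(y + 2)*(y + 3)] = 6*y + 21/2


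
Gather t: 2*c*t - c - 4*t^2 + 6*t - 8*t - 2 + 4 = -c - 4*t^2 + t*(2*c - 2) + 2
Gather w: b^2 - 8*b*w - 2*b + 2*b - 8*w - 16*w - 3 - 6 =b^2 + w*(-8*b - 24) - 9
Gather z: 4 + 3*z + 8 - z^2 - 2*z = -z^2 + z + 12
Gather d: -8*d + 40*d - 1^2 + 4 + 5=32*d + 8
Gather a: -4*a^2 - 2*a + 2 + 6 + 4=-4*a^2 - 2*a + 12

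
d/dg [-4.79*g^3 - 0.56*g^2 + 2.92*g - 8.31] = -14.37*g^2 - 1.12*g + 2.92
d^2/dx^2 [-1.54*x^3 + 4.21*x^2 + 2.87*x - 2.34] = 8.42 - 9.24*x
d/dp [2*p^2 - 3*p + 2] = 4*p - 3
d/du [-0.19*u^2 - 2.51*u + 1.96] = -0.38*u - 2.51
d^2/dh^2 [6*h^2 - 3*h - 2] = 12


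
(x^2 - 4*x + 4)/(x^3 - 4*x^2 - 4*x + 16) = (x - 2)/(x^2 - 2*x - 8)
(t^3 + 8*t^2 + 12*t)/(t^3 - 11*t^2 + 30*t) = (t^2 + 8*t + 12)/(t^2 - 11*t + 30)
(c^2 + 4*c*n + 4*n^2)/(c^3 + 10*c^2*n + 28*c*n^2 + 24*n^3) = 1/(c + 6*n)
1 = 1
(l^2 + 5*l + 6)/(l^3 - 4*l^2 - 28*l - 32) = (l + 3)/(l^2 - 6*l - 16)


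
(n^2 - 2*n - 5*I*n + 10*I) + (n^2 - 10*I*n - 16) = 2*n^2 - 2*n - 15*I*n - 16 + 10*I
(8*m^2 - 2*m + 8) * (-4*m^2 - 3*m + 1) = -32*m^4 - 16*m^3 - 18*m^2 - 26*m + 8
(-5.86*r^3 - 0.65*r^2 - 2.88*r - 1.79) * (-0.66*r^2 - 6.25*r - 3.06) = 3.8676*r^5 + 37.054*r^4 + 23.8949*r^3 + 21.1704*r^2 + 20.0003*r + 5.4774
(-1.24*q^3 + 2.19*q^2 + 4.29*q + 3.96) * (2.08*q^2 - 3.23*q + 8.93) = -2.5792*q^5 + 8.5604*q^4 - 9.2237*q^3 + 13.9368*q^2 + 25.5189*q + 35.3628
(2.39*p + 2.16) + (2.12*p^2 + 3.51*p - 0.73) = 2.12*p^2 + 5.9*p + 1.43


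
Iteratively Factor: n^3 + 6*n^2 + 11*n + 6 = (n + 1)*(n^2 + 5*n + 6) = (n + 1)*(n + 2)*(n + 3)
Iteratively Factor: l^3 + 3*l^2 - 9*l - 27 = (l + 3)*(l^2 - 9) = (l - 3)*(l + 3)*(l + 3)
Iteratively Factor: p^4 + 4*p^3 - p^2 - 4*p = (p + 1)*(p^3 + 3*p^2 - 4*p) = (p - 1)*(p + 1)*(p^2 + 4*p) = p*(p - 1)*(p + 1)*(p + 4)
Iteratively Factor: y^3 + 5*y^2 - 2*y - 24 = (y + 4)*(y^2 + y - 6) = (y + 3)*(y + 4)*(y - 2)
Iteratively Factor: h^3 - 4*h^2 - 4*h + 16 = (h + 2)*(h^2 - 6*h + 8) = (h - 2)*(h + 2)*(h - 4)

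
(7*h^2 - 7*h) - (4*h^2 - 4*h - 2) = 3*h^2 - 3*h + 2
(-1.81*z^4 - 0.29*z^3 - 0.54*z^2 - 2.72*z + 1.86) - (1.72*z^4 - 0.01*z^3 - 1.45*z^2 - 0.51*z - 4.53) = -3.53*z^4 - 0.28*z^3 + 0.91*z^2 - 2.21*z + 6.39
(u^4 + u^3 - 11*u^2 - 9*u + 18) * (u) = u^5 + u^4 - 11*u^3 - 9*u^2 + 18*u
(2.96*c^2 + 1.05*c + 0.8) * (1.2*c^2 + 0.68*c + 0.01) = 3.552*c^4 + 3.2728*c^3 + 1.7036*c^2 + 0.5545*c + 0.008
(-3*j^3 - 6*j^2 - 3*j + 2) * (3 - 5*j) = 15*j^4 + 21*j^3 - 3*j^2 - 19*j + 6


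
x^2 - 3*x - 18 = (x - 6)*(x + 3)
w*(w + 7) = w^2 + 7*w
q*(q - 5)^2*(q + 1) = q^4 - 9*q^3 + 15*q^2 + 25*q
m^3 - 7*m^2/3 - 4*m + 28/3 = (m - 7/3)*(m - 2)*(m + 2)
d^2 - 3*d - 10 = (d - 5)*(d + 2)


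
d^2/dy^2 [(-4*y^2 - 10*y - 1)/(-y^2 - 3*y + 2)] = 2*(-2*y^3 + 27*y^2 + 69*y + 87)/(y^6 + 9*y^5 + 21*y^4 - 9*y^3 - 42*y^2 + 36*y - 8)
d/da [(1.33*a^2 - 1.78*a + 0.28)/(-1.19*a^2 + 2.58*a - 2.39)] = (1.3132*a^2 - 5.691*a + 3.5318)/(1.4161*a^4 - 6.1404*a^3 + 12.3446*a^2 - 12.3324*a + 5.7121)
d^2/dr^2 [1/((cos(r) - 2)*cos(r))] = (-2*(1 - cos(2*r))^2 - 15*cos(r) - 6*cos(2*r) + 3*cos(3*r) + 18)/(2*(cos(r) - 2)^3*cos(r)^3)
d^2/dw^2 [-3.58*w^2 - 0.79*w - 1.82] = -7.16000000000000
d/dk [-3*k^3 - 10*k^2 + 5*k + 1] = -9*k^2 - 20*k + 5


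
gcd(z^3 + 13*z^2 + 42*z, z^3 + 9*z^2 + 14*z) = z^2 + 7*z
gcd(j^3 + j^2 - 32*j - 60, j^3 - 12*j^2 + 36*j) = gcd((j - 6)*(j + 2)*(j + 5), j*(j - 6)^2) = j - 6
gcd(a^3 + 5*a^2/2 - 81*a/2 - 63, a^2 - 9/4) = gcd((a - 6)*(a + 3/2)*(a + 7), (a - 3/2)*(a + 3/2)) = a + 3/2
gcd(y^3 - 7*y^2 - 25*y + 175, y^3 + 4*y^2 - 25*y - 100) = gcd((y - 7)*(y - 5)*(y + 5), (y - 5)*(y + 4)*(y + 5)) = y^2 - 25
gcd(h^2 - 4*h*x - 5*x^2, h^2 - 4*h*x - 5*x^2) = -h^2 + 4*h*x + 5*x^2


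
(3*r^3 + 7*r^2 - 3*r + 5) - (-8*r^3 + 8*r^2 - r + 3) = 11*r^3 - r^2 - 2*r + 2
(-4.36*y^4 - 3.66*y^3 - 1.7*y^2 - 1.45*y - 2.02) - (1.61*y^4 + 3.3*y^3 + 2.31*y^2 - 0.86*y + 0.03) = -5.97*y^4 - 6.96*y^3 - 4.01*y^2 - 0.59*y - 2.05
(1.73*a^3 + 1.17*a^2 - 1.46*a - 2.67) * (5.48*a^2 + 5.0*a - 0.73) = 9.4804*a^5 + 15.0616*a^4 - 3.4137*a^3 - 22.7857*a^2 - 12.2842*a + 1.9491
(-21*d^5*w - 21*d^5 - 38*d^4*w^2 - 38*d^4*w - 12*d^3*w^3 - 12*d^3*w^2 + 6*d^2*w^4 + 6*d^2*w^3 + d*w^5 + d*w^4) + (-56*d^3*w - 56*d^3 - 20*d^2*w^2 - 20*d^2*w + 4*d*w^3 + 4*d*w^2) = -21*d^5*w - 21*d^5 - 38*d^4*w^2 - 38*d^4*w - 12*d^3*w^3 - 12*d^3*w^2 - 56*d^3*w - 56*d^3 + 6*d^2*w^4 + 6*d^2*w^3 - 20*d^2*w^2 - 20*d^2*w + d*w^5 + d*w^4 + 4*d*w^3 + 4*d*w^2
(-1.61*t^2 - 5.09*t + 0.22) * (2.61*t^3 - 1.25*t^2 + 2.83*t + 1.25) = -4.2021*t^5 - 11.2724*t^4 + 2.3804*t^3 - 16.6922*t^2 - 5.7399*t + 0.275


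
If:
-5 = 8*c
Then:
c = -5/8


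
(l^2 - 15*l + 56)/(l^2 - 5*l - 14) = (l - 8)/(l + 2)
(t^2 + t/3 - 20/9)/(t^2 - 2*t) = (t^2 + t/3 - 20/9)/(t*(t - 2))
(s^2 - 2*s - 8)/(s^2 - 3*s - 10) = (s - 4)/(s - 5)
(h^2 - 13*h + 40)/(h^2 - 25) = (h - 8)/(h + 5)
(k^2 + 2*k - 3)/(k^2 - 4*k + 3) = (k + 3)/(k - 3)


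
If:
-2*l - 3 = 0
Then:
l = -3/2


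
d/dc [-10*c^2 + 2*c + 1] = 2 - 20*c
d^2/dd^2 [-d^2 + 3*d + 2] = -2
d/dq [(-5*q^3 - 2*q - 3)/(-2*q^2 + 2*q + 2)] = (-(2*q - 1)*(5*q^3 + 2*q + 3) + (-15*q^2 - 2)*(-q^2 + q + 1))/(2*(-q^2 + q + 1)^2)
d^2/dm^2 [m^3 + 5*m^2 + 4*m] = 6*m + 10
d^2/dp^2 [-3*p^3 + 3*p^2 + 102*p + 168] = 6 - 18*p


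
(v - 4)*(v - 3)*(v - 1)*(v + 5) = v^4 - 3*v^3 - 21*v^2 + 83*v - 60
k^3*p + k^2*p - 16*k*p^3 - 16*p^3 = (k - 4*p)*(k + 4*p)*(k*p + p)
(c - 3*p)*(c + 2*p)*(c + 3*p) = c^3 + 2*c^2*p - 9*c*p^2 - 18*p^3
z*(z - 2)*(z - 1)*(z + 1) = z^4 - 2*z^3 - z^2 + 2*z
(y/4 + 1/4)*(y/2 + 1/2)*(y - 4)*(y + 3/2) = y^4/8 - y^3/16 - 5*y^2/4 - 29*y/16 - 3/4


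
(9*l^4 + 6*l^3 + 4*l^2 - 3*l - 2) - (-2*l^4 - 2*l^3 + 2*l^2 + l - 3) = 11*l^4 + 8*l^3 + 2*l^2 - 4*l + 1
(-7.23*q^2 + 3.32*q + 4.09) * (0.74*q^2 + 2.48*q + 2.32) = -5.3502*q^4 - 15.4736*q^3 - 5.5134*q^2 + 17.8456*q + 9.4888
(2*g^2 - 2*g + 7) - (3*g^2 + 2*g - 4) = -g^2 - 4*g + 11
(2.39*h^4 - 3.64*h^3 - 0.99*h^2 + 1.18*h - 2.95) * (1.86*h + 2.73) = 4.4454*h^5 - 0.2457*h^4 - 11.7786*h^3 - 0.5079*h^2 - 2.2656*h - 8.0535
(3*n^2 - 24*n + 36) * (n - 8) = 3*n^3 - 48*n^2 + 228*n - 288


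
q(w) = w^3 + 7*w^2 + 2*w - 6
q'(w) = 3*w^2 + 14*w + 2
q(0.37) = -4.25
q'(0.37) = 7.59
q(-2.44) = 16.27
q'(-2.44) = -14.30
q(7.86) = 927.76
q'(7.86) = 297.38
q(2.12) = 39.23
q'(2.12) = 45.16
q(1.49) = 15.83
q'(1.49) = 29.52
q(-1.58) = 4.37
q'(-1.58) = -12.63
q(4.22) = 202.25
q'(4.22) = 114.51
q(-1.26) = 0.59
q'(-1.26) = -10.88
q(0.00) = -6.00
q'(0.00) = 2.00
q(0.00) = -6.00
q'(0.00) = 2.00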